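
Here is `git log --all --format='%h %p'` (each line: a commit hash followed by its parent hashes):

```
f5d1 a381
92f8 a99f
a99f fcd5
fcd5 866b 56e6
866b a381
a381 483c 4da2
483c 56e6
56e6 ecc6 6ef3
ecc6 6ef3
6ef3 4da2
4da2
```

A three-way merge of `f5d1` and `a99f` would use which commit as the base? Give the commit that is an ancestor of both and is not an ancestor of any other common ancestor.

a381

Ancestors of f5d1: {483c, 4da2, 56e6, 6ef3, a381, ecc6, f5d1}.
Ancestors of a99f: {483c, 4da2, 56e6, 6ef3, 866b, a381, a99f, ecc6, fcd5}.
Common ancestors: {483c, 4da2, 56e6, 6ef3, a381, ecc6}.
Among these, a381 is not an ancestor of any other common ancestor — it is the merge base.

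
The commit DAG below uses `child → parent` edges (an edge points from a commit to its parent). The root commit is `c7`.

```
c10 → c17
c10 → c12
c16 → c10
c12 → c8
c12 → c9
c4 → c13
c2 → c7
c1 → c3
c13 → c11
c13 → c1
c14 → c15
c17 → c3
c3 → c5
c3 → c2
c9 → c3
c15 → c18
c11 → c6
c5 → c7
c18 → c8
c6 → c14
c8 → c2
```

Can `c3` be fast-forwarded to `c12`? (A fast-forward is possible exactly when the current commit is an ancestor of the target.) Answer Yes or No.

Yes

A fast-forward from c3 to c12 is possible iff c3 is an ancestor of c12.
Ancestors of c12: {c12, c2, c3, c5, c7, c8, c9}.
c3 is among them, so fast-forward is possible.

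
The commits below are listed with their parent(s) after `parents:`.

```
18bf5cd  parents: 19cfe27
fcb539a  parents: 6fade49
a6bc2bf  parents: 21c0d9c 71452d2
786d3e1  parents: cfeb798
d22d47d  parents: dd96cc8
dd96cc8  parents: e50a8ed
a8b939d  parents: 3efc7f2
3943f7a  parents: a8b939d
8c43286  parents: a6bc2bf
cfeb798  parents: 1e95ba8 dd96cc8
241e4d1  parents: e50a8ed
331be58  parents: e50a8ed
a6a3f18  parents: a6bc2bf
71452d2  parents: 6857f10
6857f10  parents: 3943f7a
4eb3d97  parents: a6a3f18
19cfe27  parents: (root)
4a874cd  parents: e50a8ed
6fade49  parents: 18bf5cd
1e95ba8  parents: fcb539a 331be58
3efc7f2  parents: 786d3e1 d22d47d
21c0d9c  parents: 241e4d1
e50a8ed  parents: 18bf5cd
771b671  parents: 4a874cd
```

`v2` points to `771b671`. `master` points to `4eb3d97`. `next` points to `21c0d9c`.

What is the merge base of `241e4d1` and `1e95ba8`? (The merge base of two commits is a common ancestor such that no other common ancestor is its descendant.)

Ancestors of 241e4d1: {18bf5cd, 19cfe27, 241e4d1, e50a8ed}.
Ancestors of 1e95ba8: {18bf5cd, 19cfe27, 1e95ba8, 331be58, 6fade49, e50a8ed, fcb539a}.
Common ancestors: {18bf5cd, 19cfe27, e50a8ed}.
Among these, e50a8ed is not an ancestor of any other common ancestor — it is the merge base.

e50a8ed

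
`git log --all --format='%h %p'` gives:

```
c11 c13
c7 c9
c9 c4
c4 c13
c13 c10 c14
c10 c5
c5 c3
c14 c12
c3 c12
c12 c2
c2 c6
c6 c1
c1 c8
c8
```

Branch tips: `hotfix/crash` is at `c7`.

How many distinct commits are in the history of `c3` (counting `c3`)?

6

Walking parent pointers from c3: reachable set = {c1, c12, c2, c3, c6, c8}.
That is 6 commits.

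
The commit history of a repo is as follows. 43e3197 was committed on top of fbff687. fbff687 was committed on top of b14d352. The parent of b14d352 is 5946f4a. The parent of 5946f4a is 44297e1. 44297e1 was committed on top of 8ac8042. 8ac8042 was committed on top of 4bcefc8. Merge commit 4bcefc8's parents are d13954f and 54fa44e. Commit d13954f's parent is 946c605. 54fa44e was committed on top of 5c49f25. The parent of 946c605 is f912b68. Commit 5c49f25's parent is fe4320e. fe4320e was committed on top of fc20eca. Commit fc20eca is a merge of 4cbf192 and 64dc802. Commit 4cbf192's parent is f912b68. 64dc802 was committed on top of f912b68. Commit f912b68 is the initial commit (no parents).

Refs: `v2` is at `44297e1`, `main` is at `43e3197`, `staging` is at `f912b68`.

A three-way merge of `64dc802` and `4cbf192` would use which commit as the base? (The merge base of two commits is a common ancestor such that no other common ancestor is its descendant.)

Ancestors of 64dc802: {64dc802, f912b68}.
Ancestors of 4cbf192: {4cbf192, f912b68}.
Common ancestors: {f912b68}.
The only common ancestor is f912b68, so it is the merge base.

f912b68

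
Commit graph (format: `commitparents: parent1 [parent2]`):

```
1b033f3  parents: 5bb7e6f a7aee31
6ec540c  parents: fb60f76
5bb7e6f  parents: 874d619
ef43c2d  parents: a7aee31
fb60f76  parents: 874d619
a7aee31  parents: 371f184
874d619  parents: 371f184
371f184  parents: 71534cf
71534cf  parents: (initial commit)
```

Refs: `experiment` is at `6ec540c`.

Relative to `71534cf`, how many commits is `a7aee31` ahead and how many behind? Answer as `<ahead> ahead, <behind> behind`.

2 ahead, 0 behind

Reachable from a7aee31: {371f184, 71534cf, a7aee31}.
Reachable from 71534cf: {71534cf}.
Only in a7aee31's history (ahead): {371f184, a7aee31} — 2.
Only in 71534cf's history (behind): {} — 0.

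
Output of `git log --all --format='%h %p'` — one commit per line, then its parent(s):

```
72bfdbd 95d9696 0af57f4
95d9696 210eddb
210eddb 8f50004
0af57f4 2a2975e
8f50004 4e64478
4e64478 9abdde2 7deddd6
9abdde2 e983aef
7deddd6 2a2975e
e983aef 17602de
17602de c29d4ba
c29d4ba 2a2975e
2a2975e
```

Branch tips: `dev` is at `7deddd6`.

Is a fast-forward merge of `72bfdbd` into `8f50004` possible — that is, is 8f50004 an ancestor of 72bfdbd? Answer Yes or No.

A fast-forward from 8f50004 to 72bfdbd is possible iff 8f50004 is an ancestor of 72bfdbd.
Ancestors of 72bfdbd: {0af57f4, 17602de, 210eddb, 2a2975e, 4e64478, 72bfdbd, 7deddd6, 8f50004, 95d9696, 9abdde2, c29d4ba, e983aef}.
8f50004 is among them, so fast-forward is possible.

Yes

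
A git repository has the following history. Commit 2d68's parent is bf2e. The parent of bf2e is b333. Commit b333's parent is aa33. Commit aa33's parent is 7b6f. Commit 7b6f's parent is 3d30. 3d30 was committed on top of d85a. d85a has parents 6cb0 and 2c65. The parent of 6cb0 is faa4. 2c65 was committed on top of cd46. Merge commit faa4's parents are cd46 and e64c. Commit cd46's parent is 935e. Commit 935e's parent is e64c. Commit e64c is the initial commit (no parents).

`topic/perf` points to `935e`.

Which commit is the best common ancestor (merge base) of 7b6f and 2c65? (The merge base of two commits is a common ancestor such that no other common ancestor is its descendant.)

2c65

Ancestors of 7b6f: {2c65, 3d30, 6cb0, 7b6f, 935e, cd46, d85a, e64c, faa4}.
Ancestors of 2c65: {2c65, 935e, cd46, e64c}.
Common ancestors: {2c65, 935e, cd46, e64c}.
Among these, 2c65 is not an ancestor of any other common ancestor — it is the merge base.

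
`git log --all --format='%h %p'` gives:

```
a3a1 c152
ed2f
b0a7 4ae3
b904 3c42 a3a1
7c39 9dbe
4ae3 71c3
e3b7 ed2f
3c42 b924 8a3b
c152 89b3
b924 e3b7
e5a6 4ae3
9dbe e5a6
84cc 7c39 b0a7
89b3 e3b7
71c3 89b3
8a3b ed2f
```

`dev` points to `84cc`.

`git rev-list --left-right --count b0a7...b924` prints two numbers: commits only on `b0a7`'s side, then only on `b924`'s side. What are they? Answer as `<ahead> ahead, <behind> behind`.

Reachable from b0a7: {4ae3, 71c3, 89b3, b0a7, e3b7, ed2f}.
Reachable from b924: {b924, e3b7, ed2f}.
Only in b0a7's history (ahead): {4ae3, 71c3, 89b3, b0a7} — 4.
Only in b924's history (behind): {b924} — 1.

4 ahead, 1 behind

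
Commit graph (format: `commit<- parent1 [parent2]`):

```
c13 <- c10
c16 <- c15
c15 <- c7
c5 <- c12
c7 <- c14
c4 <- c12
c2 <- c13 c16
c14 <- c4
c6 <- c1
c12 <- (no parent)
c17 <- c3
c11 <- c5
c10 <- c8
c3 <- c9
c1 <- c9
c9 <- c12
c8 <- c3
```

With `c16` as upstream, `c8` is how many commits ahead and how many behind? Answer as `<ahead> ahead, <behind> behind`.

Reachable from c8: {c12, c3, c8, c9}.
Reachable from c16: {c12, c14, c15, c16, c4, c7}.
Only in c8's history (ahead): {c3, c8, c9} — 3.
Only in c16's history (behind): {c14, c15, c16, c4, c7} — 5.

3 ahead, 5 behind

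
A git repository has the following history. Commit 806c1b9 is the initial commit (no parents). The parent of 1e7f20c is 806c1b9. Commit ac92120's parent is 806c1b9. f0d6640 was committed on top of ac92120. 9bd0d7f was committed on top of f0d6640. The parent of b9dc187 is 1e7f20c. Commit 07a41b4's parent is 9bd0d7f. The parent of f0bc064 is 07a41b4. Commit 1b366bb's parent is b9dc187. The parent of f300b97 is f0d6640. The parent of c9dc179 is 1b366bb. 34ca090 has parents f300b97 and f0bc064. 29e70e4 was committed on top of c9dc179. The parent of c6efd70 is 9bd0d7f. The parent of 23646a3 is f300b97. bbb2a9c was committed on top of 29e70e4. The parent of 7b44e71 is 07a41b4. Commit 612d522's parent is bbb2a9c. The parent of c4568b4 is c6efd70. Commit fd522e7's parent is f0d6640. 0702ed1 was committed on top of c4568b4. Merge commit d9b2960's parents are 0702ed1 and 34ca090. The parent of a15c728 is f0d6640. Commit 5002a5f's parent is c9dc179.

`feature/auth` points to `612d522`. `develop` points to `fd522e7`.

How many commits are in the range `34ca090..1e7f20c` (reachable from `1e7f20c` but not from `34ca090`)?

1

Reachable from 1e7f20c: {1e7f20c, 806c1b9}.
Reachable from 34ca090: {07a41b4, 34ca090, 806c1b9, 9bd0d7f, ac92120, f0bc064, f0d6640, f300b97}.
In 1e7f20c's history but not 34ca090's: {1e7f20c} — 1 commit.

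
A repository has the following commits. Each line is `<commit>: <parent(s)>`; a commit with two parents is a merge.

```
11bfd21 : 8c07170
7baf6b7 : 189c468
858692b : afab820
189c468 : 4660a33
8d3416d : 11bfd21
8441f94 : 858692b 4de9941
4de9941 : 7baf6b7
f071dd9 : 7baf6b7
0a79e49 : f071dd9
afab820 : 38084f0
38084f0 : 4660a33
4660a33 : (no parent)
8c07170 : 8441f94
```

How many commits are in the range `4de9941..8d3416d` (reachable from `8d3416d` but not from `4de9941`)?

Reachable from 8d3416d: {11bfd21, 189c468, 38084f0, 4660a33, 4de9941, 7baf6b7, 8441f94, 858692b, 8c07170, 8d3416d, afab820}.
Reachable from 4de9941: {189c468, 4660a33, 4de9941, 7baf6b7}.
In 8d3416d's history but not 4de9941's: {11bfd21, 38084f0, 8441f94, 858692b, 8c07170, 8d3416d, afab820} — 7 commits.

7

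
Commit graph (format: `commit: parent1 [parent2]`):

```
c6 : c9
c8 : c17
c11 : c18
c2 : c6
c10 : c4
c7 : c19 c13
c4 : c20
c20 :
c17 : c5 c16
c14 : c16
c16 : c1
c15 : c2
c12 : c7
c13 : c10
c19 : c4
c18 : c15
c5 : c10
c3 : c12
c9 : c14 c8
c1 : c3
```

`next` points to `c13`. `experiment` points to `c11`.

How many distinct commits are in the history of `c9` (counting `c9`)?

Walking parent pointers from c9: reachable set = {c1, c10, c12, c13, c14, c16, c17, c19, c20, c3, c4, c5, c7, c8, c9}.
That is 15 commits.

15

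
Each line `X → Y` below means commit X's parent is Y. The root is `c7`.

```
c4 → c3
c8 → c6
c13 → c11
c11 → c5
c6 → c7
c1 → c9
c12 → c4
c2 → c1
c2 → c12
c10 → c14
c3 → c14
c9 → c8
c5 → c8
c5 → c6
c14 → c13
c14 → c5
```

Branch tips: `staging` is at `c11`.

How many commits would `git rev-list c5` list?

Walking parent pointers from c5: reachable set = {c5, c6, c7, c8}.
That is 4 commits.

4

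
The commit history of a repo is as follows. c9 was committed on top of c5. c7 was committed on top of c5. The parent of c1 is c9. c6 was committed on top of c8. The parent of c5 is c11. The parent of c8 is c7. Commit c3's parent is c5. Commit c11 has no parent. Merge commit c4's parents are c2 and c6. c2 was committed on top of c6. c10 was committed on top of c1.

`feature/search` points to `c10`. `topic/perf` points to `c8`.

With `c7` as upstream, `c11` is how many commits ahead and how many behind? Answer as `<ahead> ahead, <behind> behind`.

Reachable from c11: {c11}.
Reachable from c7: {c11, c5, c7}.
Only in c11's history (ahead): {} — 0.
Only in c7's history (behind): {c5, c7} — 2.

0 ahead, 2 behind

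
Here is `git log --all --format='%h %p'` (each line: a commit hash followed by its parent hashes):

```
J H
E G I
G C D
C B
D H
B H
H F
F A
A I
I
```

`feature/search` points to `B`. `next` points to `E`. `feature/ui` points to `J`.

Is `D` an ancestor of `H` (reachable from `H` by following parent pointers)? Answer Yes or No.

Ancestors of H: {A, F, H, I}.
D is not in that set, so it is not an ancestor of H.

No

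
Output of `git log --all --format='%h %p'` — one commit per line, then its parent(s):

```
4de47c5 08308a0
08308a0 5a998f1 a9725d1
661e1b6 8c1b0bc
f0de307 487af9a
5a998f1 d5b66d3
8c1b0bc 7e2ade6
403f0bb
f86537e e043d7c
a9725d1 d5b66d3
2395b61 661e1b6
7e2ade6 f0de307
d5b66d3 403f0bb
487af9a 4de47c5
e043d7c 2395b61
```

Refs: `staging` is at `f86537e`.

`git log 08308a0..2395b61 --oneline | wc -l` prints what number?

7

Reachable from 2395b61: {08308a0, 2395b61, 403f0bb, 487af9a, 4de47c5, 5a998f1, 661e1b6, 7e2ade6, 8c1b0bc, a9725d1, d5b66d3, f0de307}.
Reachable from 08308a0: {08308a0, 403f0bb, 5a998f1, a9725d1, d5b66d3}.
In 2395b61's history but not 08308a0's: {2395b61, 487af9a, 4de47c5, 661e1b6, 7e2ade6, 8c1b0bc, f0de307} — 7 commits.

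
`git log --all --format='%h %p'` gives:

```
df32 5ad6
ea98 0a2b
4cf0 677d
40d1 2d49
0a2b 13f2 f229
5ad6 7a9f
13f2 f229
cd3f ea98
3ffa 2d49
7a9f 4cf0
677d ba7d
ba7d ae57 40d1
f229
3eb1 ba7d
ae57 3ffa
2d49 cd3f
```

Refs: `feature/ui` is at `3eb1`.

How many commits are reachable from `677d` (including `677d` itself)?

11

Walking parent pointers from 677d: reachable set = {0a2b, 13f2, 2d49, 3ffa, 40d1, 677d, ae57, ba7d, cd3f, ea98, f229}.
That is 11 commits.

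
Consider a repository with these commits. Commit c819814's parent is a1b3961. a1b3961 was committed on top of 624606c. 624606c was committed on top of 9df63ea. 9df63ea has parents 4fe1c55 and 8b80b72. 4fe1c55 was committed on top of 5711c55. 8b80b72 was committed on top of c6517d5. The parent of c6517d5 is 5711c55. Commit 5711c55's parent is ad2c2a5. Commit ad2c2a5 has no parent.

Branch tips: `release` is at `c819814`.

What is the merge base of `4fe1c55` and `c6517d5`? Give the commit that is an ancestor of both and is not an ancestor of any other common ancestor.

Ancestors of 4fe1c55: {4fe1c55, 5711c55, ad2c2a5}.
Ancestors of c6517d5: {5711c55, ad2c2a5, c6517d5}.
Common ancestors: {5711c55, ad2c2a5}.
Among these, 5711c55 is not an ancestor of any other common ancestor — it is the merge base.

5711c55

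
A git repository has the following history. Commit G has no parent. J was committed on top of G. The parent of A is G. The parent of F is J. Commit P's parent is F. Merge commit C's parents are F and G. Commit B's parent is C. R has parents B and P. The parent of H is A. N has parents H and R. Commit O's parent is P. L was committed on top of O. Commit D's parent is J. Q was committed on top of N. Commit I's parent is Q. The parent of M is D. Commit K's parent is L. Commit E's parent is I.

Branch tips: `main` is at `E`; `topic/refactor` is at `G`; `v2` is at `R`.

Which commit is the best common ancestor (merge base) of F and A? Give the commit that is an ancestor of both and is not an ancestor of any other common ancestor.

G

Ancestors of F: {F, G, J}.
Ancestors of A: {A, G}.
Common ancestors: {G}.
The only common ancestor is G, so it is the merge base.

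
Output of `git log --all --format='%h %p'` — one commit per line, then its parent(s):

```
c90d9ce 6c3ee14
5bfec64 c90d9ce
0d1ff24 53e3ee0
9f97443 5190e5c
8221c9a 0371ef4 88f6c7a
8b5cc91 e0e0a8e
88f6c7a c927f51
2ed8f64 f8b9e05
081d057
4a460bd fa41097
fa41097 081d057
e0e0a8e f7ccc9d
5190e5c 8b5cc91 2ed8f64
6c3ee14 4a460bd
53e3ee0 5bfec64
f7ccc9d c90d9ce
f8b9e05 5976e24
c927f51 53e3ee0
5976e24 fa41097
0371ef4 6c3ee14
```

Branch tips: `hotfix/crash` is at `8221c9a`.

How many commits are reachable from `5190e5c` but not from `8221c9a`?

Reachable from 5190e5c: {081d057, 2ed8f64, 4a460bd, 5190e5c, 5976e24, 6c3ee14, 8b5cc91, c90d9ce, e0e0a8e, f7ccc9d, f8b9e05, fa41097}.
Reachable from 8221c9a: {0371ef4, 081d057, 4a460bd, 53e3ee0, 5bfec64, 6c3ee14, 8221c9a, 88f6c7a, c90d9ce, c927f51, fa41097}.
In 5190e5c's history but not 8221c9a's: {2ed8f64, 5190e5c, 5976e24, 8b5cc91, e0e0a8e, f7ccc9d, f8b9e05} — 7 commits.

7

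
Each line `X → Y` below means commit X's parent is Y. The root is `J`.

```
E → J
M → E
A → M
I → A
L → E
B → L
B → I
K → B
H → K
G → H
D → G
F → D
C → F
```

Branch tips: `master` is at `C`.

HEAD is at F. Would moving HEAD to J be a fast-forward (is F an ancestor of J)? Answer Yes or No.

No

A fast-forward from F to J is possible iff F is an ancestor of J.
Ancestors of J: {J}.
F is not among them, so fast-forward is not possible.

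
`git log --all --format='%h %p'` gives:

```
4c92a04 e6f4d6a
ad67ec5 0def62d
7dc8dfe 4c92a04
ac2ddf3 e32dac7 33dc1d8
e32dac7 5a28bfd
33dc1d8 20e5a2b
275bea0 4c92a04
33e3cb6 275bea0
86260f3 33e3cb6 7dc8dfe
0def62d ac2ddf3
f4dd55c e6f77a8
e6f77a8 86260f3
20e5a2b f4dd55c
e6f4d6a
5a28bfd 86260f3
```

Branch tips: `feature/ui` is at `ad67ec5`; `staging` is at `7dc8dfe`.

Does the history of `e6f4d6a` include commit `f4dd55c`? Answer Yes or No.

No

Ancestors of e6f4d6a: {e6f4d6a}.
f4dd55c is not in that set, so it is not an ancestor of e6f4d6a.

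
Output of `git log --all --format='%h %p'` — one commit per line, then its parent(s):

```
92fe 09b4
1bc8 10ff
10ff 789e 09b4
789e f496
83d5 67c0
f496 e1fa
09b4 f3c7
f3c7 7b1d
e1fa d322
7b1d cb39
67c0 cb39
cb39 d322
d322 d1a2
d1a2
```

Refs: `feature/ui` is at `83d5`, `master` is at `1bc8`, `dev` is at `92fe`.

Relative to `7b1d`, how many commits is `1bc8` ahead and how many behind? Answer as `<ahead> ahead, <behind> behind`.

Reachable from 1bc8: {09b4, 10ff, 1bc8, 789e, 7b1d, cb39, d1a2, d322, e1fa, f3c7, f496}.
Reachable from 7b1d: {7b1d, cb39, d1a2, d322}.
Only in 1bc8's history (ahead): {09b4, 10ff, 1bc8, 789e, e1fa, f3c7, f496} — 7.
Only in 7b1d's history (behind): {} — 0.

7 ahead, 0 behind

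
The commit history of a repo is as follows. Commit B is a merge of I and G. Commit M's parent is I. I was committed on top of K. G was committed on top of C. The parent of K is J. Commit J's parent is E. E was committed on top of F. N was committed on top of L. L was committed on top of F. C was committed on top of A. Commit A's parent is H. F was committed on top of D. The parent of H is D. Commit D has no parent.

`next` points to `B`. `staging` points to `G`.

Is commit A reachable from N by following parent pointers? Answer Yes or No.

Ancestors of N: {D, F, L, N}.
A is not in that set, so it is not an ancestor of N.

No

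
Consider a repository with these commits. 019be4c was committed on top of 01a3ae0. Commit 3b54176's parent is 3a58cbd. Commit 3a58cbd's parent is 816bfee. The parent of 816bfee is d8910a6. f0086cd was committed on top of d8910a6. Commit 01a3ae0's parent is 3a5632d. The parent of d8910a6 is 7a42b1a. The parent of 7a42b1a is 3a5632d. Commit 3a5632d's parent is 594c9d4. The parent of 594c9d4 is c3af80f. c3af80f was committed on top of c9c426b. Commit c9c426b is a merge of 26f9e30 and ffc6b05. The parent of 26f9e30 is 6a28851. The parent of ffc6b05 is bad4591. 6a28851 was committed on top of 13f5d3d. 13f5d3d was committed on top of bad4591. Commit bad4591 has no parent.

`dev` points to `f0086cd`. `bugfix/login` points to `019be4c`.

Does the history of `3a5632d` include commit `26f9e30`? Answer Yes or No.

Yes

Ancestors of 3a5632d (commits reachable by following parents): {13f5d3d, 26f9e30, 3a5632d, 594c9d4, 6a28851, bad4591, c3af80f, c9c426b, ffc6b05}.
26f9e30 is in that set, so it is an ancestor of 3a5632d.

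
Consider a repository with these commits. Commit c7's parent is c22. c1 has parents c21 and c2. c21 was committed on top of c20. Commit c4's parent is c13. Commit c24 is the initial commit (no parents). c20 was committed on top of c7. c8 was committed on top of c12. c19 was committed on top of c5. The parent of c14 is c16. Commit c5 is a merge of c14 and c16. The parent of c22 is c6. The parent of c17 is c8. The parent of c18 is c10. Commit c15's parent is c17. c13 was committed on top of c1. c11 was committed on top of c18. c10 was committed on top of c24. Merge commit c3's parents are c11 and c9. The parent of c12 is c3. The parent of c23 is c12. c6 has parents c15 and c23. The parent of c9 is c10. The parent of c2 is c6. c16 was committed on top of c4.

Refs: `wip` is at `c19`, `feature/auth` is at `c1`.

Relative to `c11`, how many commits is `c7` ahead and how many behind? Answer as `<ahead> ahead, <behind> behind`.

Reachable from c7: {c10, c11, c12, c15, c17, c18, c22, c23, c24, c3, c6, c7, c8, c9}.
Reachable from c11: {c10, c11, c18, c24}.
Only in c7's history (ahead): {c12, c15, c17, c22, c23, c3, c6, c7, c8, c9} — 10.
Only in c11's history (behind): {} — 0.

10 ahead, 0 behind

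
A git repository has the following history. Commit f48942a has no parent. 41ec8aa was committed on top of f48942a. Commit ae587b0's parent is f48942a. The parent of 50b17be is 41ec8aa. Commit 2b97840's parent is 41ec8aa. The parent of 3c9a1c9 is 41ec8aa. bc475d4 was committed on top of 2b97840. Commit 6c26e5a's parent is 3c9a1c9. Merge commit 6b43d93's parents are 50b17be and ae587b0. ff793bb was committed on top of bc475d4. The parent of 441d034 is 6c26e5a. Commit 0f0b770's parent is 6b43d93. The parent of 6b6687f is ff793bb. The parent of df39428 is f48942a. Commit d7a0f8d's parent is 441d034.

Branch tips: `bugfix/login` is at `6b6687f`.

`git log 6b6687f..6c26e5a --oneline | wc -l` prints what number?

Reachable from 6c26e5a: {3c9a1c9, 41ec8aa, 6c26e5a, f48942a}.
Reachable from 6b6687f: {2b97840, 41ec8aa, 6b6687f, bc475d4, f48942a, ff793bb}.
In 6c26e5a's history but not 6b6687f's: {3c9a1c9, 6c26e5a} — 2 commits.

2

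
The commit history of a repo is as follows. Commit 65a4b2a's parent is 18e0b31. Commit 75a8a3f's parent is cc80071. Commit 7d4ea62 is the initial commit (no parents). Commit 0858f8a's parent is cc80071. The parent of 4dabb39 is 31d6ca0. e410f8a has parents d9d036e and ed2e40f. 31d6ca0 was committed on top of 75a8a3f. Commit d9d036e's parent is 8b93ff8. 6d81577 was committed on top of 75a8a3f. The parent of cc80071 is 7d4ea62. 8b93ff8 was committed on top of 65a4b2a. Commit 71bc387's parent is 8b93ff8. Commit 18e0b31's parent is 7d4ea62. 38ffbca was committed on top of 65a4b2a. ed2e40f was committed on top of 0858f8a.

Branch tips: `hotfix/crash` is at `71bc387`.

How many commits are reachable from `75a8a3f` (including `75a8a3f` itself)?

3

Walking parent pointers from 75a8a3f: reachable set = {75a8a3f, 7d4ea62, cc80071}.
That is 3 commits.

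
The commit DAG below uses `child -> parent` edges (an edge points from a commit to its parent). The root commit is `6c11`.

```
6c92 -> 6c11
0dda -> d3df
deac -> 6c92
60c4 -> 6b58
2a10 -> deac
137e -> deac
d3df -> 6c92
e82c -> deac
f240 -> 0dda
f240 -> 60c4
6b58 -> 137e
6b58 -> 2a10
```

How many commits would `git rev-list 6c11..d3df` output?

2

Reachable from d3df: {6c11, 6c92, d3df}.
Reachable from 6c11: {6c11}.
In d3df's history but not 6c11's: {6c92, d3df} — 2 commits.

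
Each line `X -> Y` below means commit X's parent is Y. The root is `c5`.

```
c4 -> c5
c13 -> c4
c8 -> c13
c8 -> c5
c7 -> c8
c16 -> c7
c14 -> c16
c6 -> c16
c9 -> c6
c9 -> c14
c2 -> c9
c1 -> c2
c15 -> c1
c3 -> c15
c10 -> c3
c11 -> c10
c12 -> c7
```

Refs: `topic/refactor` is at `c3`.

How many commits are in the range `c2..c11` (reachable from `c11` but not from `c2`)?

Reachable from c11: {c1, c10, c11, c13, c14, c15, c16, c2, c3, c4, c5, c6, c7, c8, c9}.
Reachable from c2: {c13, c14, c16, c2, c4, c5, c6, c7, c8, c9}.
In c11's history but not c2's: {c1, c10, c11, c15, c3} — 5 commits.

5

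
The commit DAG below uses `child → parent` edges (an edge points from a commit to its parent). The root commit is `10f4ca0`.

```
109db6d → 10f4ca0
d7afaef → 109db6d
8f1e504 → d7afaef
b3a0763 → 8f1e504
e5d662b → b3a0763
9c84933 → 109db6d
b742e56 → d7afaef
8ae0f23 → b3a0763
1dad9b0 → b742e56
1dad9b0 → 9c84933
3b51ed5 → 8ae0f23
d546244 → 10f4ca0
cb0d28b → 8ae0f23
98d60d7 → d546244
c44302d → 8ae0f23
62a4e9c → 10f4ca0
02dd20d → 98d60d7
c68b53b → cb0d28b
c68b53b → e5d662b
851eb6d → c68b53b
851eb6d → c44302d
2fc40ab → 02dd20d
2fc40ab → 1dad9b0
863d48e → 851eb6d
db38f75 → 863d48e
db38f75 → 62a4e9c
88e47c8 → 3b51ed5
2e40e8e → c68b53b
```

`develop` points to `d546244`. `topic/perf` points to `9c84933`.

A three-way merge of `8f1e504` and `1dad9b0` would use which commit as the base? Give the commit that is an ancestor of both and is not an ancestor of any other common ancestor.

d7afaef

Ancestors of 8f1e504: {109db6d, 10f4ca0, 8f1e504, d7afaef}.
Ancestors of 1dad9b0: {109db6d, 10f4ca0, 1dad9b0, 9c84933, b742e56, d7afaef}.
Common ancestors: {109db6d, 10f4ca0, d7afaef}.
Among these, d7afaef is not an ancestor of any other common ancestor — it is the merge base.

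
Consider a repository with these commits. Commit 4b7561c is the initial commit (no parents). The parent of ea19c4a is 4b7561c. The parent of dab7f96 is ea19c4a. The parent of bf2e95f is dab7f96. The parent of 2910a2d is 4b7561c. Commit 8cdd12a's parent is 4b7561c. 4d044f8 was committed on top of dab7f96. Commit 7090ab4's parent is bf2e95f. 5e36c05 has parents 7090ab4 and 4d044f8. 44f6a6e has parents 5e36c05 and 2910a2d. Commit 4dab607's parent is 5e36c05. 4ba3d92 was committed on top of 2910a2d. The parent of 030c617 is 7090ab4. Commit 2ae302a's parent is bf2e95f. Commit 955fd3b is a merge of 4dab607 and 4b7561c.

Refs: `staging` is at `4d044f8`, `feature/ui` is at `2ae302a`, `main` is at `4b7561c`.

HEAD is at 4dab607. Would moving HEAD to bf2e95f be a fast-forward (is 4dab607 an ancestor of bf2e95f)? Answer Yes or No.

A fast-forward from 4dab607 to bf2e95f is possible iff 4dab607 is an ancestor of bf2e95f.
Ancestors of bf2e95f: {4b7561c, bf2e95f, dab7f96, ea19c4a}.
4dab607 is not among them, so fast-forward is not possible.

No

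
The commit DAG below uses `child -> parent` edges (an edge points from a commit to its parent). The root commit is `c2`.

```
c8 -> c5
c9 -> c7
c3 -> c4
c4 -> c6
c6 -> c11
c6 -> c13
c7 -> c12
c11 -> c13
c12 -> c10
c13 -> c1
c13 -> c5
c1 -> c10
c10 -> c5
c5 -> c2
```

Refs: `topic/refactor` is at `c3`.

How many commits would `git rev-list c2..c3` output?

Reachable from c3: {c1, c10, c11, c13, c2, c3, c4, c5, c6}.
Reachable from c2: {c2}.
In c3's history but not c2's: {c1, c10, c11, c13, c3, c4, c5, c6} — 8 commits.

8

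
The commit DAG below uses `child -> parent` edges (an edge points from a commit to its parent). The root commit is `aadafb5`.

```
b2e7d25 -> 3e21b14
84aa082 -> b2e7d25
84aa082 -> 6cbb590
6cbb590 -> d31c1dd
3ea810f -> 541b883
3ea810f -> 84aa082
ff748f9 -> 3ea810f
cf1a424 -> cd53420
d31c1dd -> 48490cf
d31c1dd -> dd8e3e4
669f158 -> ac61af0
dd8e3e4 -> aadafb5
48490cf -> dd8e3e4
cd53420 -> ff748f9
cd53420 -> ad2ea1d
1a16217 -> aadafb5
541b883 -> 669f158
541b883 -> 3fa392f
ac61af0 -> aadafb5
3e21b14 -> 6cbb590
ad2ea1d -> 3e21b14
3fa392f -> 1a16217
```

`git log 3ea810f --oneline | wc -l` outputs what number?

Walking parent pointers from 3ea810f: reachable set = {1a16217, 3e21b14, 3ea810f, 3fa392f, 48490cf, 541b883, 669f158, 6cbb590, 84aa082, aadafb5, ac61af0, b2e7d25, d31c1dd, dd8e3e4}.
That is 14 commits.

14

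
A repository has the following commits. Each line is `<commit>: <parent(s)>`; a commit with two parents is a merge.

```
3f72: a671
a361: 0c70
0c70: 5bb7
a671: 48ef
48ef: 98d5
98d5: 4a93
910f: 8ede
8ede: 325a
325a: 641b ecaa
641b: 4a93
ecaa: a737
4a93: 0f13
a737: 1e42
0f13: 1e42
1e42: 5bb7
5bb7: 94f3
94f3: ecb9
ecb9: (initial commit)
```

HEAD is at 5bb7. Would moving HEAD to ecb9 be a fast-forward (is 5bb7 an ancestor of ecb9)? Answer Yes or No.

A fast-forward from 5bb7 to ecb9 is possible iff 5bb7 is an ancestor of ecb9.
Ancestors of ecb9: {ecb9}.
5bb7 is not among them, so fast-forward is not possible.

No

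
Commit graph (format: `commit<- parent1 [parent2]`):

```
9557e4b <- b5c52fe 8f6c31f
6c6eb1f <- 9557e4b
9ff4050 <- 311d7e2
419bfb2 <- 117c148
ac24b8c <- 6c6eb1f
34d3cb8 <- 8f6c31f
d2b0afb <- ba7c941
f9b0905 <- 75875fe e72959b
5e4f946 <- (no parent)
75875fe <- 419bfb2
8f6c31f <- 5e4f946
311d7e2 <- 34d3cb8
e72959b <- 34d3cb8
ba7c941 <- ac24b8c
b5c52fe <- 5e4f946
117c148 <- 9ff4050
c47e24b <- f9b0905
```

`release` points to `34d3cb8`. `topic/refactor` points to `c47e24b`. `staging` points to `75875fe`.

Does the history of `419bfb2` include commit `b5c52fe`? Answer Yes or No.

No

Ancestors of 419bfb2: {117c148, 311d7e2, 34d3cb8, 419bfb2, 5e4f946, 8f6c31f, 9ff4050}.
b5c52fe is not in that set, so it is not an ancestor of 419bfb2.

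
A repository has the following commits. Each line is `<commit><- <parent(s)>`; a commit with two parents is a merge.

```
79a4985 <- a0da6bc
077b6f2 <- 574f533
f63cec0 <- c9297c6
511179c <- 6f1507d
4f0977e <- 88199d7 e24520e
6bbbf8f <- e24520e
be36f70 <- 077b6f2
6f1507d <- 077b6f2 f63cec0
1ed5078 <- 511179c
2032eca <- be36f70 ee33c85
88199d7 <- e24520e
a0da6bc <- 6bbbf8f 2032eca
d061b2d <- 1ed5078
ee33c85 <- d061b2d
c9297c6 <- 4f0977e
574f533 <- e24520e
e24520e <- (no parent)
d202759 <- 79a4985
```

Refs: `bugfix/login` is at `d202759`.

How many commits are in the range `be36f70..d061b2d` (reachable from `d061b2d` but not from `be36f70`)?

Reachable from d061b2d: {077b6f2, 1ed5078, 4f0977e, 511179c, 574f533, 6f1507d, 88199d7, c9297c6, d061b2d, e24520e, f63cec0}.
Reachable from be36f70: {077b6f2, 574f533, be36f70, e24520e}.
In d061b2d's history but not be36f70's: {1ed5078, 4f0977e, 511179c, 6f1507d, 88199d7, c9297c6, d061b2d, f63cec0} — 8 commits.

8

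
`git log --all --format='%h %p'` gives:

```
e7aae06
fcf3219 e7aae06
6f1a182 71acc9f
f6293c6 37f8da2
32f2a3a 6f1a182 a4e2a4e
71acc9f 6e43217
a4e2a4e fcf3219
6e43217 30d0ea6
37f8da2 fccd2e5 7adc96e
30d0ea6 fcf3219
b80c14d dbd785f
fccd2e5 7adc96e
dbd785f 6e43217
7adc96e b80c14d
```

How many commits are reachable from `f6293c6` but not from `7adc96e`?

Reachable from f6293c6: {30d0ea6, 37f8da2, 6e43217, 7adc96e, b80c14d, dbd785f, e7aae06, f6293c6, fccd2e5, fcf3219}.
Reachable from 7adc96e: {30d0ea6, 6e43217, 7adc96e, b80c14d, dbd785f, e7aae06, fcf3219}.
In f6293c6's history but not 7adc96e's: {37f8da2, f6293c6, fccd2e5} — 3 commits.

3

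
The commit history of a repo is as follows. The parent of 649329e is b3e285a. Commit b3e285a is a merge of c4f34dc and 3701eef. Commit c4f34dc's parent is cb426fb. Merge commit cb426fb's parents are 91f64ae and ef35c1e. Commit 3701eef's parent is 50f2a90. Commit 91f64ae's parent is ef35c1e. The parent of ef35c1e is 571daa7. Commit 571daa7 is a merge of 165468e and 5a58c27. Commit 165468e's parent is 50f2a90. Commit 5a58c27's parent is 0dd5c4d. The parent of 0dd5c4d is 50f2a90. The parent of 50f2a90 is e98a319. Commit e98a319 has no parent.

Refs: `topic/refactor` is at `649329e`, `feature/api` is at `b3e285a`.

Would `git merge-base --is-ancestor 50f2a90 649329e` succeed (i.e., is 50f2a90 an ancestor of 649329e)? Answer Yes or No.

Ancestors of 649329e (commits reachable by following parents): {0dd5c4d, 165468e, 3701eef, 50f2a90, 571daa7, 5a58c27, 649329e, 91f64ae, b3e285a, c4f34dc, cb426fb, e98a319, ef35c1e}.
50f2a90 is in that set, so it is an ancestor of 649329e.

Yes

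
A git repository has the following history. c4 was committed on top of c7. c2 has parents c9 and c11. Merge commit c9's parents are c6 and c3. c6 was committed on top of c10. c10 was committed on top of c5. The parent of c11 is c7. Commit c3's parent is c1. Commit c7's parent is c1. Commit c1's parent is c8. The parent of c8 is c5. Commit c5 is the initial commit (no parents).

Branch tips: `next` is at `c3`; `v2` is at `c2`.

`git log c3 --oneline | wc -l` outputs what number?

4

Walking parent pointers from c3: reachable set = {c1, c3, c5, c8}.
That is 4 commits.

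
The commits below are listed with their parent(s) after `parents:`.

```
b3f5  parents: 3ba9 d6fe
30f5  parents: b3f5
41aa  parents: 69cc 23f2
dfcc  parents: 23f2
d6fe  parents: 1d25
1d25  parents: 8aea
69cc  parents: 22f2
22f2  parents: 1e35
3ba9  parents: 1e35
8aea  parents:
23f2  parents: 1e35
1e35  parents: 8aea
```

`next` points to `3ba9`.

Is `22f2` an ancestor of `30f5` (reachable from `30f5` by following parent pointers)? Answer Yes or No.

No

Ancestors of 30f5: {1d25, 1e35, 30f5, 3ba9, 8aea, b3f5, d6fe}.
22f2 is not in that set, so it is not an ancestor of 30f5.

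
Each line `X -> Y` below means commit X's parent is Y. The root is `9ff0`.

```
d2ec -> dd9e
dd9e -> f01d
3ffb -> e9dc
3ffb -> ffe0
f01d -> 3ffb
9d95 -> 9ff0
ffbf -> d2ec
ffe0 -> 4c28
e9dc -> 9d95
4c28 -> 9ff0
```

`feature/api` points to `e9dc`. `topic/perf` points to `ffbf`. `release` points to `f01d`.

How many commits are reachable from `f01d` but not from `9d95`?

5

Reachable from f01d: {3ffb, 4c28, 9d95, 9ff0, e9dc, f01d, ffe0}.
Reachable from 9d95: {9d95, 9ff0}.
In f01d's history but not 9d95's: {3ffb, 4c28, e9dc, f01d, ffe0} — 5 commits.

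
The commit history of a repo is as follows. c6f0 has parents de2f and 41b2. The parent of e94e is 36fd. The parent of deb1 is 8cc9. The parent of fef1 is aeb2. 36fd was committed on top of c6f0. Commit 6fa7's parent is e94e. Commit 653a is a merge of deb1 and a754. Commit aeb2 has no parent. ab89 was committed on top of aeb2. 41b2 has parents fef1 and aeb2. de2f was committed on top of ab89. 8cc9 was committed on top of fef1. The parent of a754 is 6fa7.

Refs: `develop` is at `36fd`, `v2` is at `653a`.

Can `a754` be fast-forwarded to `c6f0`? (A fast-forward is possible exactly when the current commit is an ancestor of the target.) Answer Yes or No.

A fast-forward from a754 to c6f0 is possible iff a754 is an ancestor of c6f0.
Ancestors of c6f0: {41b2, ab89, aeb2, c6f0, de2f, fef1}.
a754 is not among them, so fast-forward is not possible.

No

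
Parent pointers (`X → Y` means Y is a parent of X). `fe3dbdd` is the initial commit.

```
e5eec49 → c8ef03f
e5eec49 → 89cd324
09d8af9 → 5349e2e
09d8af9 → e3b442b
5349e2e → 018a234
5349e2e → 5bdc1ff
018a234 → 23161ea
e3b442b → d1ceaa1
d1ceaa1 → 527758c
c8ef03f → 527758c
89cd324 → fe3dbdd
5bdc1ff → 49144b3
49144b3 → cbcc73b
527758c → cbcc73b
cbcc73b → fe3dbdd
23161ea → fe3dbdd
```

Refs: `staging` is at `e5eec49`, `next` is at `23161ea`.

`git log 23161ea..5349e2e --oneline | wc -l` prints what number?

5

Reachable from 5349e2e: {018a234, 23161ea, 49144b3, 5349e2e, 5bdc1ff, cbcc73b, fe3dbdd}.
Reachable from 23161ea: {23161ea, fe3dbdd}.
In 5349e2e's history but not 23161ea's: {018a234, 49144b3, 5349e2e, 5bdc1ff, cbcc73b} — 5 commits.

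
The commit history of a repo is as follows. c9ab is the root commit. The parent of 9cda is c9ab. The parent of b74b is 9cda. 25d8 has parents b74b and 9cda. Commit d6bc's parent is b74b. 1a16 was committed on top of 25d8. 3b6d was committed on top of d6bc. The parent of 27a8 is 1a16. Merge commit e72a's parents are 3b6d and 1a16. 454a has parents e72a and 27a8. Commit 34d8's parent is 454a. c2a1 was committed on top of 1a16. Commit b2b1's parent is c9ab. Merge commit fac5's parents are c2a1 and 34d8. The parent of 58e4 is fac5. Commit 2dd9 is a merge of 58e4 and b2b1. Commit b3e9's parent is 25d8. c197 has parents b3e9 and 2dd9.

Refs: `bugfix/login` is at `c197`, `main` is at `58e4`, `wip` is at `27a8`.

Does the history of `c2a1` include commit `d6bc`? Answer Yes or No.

No

Ancestors of c2a1: {1a16, 25d8, 9cda, b74b, c2a1, c9ab}.
d6bc is not in that set, so it is not an ancestor of c2a1.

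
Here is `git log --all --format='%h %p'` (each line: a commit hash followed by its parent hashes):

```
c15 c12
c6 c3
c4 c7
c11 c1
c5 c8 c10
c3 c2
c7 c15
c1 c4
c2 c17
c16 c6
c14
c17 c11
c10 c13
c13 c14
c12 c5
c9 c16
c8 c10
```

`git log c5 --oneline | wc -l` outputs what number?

Walking parent pointers from c5: reachable set = {c10, c13, c14, c5, c8}.
That is 5 commits.

5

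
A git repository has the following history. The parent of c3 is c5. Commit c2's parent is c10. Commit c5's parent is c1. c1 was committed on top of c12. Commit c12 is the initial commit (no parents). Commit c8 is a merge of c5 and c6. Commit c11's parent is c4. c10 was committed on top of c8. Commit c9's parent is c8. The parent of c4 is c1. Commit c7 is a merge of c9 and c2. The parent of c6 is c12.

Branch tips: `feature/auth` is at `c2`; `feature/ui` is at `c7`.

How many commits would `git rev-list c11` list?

4

Walking parent pointers from c11: reachable set = {c1, c11, c12, c4}.
That is 4 commits.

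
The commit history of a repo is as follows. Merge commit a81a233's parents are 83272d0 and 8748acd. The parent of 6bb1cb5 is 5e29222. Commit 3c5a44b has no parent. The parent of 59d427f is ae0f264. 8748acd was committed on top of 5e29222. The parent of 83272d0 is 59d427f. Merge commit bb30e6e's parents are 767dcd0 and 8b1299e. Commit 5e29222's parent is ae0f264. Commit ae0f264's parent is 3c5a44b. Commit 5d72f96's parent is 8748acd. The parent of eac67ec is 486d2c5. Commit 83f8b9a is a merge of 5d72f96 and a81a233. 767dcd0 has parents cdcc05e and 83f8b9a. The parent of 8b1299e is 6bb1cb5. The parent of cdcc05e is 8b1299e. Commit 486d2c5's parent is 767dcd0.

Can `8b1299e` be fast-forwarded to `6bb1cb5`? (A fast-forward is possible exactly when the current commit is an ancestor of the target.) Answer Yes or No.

A fast-forward from 8b1299e to 6bb1cb5 is possible iff 8b1299e is an ancestor of 6bb1cb5.
Ancestors of 6bb1cb5: {3c5a44b, 5e29222, 6bb1cb5, ae0f264}.
8b1299e is not among them, so fast-forward is not possible.

No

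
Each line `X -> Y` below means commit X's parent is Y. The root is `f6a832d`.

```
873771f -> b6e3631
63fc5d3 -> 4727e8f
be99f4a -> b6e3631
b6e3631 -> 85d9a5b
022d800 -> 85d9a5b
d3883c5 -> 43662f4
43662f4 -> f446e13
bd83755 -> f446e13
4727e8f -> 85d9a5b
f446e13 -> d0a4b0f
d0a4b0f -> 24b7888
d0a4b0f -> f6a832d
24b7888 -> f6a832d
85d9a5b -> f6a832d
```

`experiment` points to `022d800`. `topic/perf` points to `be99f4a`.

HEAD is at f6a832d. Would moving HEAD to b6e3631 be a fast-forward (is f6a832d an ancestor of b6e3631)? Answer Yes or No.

A fast-forward from f6a832d to b6e3631 is possible iff f6a832d is an ancestor of b6e3631.
Ancestors of b6e3631: {85d9a5b, b6e3631, f6a832d}.
f6a832d is among them, so fast-forward is possible.

Yes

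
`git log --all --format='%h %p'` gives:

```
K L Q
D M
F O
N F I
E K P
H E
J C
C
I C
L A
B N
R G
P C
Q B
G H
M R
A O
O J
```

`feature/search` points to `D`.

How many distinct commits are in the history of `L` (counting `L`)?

Walking parent pointers from L: reachable set = {A, C, J, L, O}.
That is 5 commits.

5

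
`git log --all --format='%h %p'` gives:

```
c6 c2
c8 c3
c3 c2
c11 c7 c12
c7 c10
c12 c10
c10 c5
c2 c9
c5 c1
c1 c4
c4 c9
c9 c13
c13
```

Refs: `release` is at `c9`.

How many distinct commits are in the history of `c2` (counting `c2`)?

Walking parent pointers from c2: reachable set = {c13, c2, c9}.
That is 3 commits.

3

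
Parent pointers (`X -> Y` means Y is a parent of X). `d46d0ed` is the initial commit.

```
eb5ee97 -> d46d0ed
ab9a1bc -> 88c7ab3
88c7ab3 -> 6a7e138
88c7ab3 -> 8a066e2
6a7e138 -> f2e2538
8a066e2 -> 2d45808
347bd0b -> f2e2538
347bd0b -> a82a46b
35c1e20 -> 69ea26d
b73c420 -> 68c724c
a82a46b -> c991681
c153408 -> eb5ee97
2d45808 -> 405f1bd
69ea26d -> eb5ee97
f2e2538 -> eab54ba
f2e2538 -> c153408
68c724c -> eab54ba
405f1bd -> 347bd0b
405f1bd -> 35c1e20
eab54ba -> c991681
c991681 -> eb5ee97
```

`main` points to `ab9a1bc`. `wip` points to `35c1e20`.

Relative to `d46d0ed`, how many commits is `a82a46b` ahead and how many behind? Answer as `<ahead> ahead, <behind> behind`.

3 ahead, 0 behind

Reachable from a82a46b: {a82a46b, c991681, d46d0ed, eb5ee97}.
Reachable from d46d0ed: {d46d0ed}.
Only in a82a46b's history (ahead): {a82a46b, c991681, eb5ee97} — 3.
Only in d46d0ed's history (behind): {} — 0.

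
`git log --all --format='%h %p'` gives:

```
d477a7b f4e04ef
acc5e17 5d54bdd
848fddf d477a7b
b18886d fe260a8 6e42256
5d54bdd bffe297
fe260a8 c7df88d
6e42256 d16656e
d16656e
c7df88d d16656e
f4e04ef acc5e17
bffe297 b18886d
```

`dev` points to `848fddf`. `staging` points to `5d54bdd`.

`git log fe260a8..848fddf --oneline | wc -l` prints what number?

8

Reachable from 848fddf: {5d54bdd, 6e42256, 848fddf, acc5e17, b18886d, bffe297, c7df88d, d16656e, d477a7b, f4e04ef, fe260a8}.
Reachable from fe260a8: {c7df88d, d16656e, fe260a8}.
In 848fddf's history but not fe260a8's: {5d54bdd, 6e42256, 848fddf, acc5e17, b18886d, bffe297, d477a7b, f4e04ef} — 8 commits.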